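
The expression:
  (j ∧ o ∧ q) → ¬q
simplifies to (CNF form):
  ¬j ∨ ¬o ∨ ¬q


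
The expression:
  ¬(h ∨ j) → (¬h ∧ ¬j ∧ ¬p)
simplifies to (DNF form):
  h ∨ j ∨ ¬p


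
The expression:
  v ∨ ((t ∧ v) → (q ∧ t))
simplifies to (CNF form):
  True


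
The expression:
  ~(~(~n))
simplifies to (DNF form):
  ~n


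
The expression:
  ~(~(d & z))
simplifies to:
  d & z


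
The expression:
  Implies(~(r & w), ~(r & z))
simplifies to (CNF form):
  w | ~r | ~z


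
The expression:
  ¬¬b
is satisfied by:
  {b: True}


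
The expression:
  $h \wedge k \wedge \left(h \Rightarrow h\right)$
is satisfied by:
  {h: True, k: True}


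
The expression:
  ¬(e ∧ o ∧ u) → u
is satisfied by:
  {u: True}


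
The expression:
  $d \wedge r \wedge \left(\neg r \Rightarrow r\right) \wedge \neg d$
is never true.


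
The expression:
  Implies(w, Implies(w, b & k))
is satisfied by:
  {k: True, b: True, w: False}
  {k: True, b: False, w: False}
  {b: True, k: False, w: False}
  {k: False, b: False, w: False}
  {k: True, w: True, b: True}


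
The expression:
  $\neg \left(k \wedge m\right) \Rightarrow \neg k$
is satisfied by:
  {m: True, k: False}
  {k: False, m: False}
  {k: True, m: True}


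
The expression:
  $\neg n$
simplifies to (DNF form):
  $\neg n$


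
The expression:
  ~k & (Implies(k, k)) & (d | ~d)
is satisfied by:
  {k: False}


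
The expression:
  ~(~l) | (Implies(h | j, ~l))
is always true.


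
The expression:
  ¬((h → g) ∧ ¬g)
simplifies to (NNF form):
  g ∨ h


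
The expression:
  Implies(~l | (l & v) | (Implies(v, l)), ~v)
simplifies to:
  ~v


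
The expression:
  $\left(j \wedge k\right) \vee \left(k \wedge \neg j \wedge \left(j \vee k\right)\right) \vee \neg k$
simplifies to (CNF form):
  $\text{True}$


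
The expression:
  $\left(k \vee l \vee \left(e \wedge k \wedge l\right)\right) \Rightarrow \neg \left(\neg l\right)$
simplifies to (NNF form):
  $l \vee \neg k$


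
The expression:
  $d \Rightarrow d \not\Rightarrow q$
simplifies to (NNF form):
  $\neg d \vee \neg q$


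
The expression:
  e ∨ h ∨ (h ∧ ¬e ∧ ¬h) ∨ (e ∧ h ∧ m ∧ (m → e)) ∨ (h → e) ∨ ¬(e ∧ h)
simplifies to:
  True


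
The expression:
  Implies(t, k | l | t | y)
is always true.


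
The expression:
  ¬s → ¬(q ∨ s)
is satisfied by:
  {s: True, q: False}
  {q: False, s: False}
  {q: True, s: True}


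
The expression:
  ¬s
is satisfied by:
  {s: False}


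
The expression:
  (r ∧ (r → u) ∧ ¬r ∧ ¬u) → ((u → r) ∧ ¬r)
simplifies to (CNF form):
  True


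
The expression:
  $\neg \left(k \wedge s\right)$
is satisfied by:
  {s: False, k: False}
  {k: True, s: False}
  {s: True, k: False}


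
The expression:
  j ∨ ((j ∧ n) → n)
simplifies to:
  True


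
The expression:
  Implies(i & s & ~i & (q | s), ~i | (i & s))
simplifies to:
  True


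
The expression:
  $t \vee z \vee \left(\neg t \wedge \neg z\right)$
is always true.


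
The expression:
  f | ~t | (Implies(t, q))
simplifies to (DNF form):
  f | q | ~t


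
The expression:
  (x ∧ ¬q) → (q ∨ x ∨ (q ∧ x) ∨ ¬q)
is always true.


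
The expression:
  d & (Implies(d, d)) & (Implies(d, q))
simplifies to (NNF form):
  d & q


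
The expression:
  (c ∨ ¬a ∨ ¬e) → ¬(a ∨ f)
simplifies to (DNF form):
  (a ∧ ¬a) ∨ (¬a ∧ ¬f) ∨ (a ∧ e ∧ ¬a) ∨ (a ∧ e ∧ ¬c) ∨ (a ∧ ¬a ∧ ¬c) ∨ (e ∧ ¬a ∧ ¬f) ∨ (e ∧ ¬c ∧ ¬f) ∨ (¬a ∧ ¬c ∧ ¬f)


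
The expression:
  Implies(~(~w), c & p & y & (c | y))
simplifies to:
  ~w | (c & p & y)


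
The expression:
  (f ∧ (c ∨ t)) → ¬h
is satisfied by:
  {c: False, h: False, f: False, t: False}
  {t: True, c: False, h: False, f: False}
  {c: True, t: False, h: False, f: False}
  {t: True, c: True, h: False, f: False}
  {f: True, t: False, c: False, h: False}
  {f: True, t: True, c: False, h: False}
  {f: True, c: True, t: False, h: False}
  {f: True, t: True, c: True, h: False}
  {h: True, f: False, c: False, t: False}
  {h: True, t: True, f: False, c: False}
  {h: True, c: True, f: False, t: False}
  {t: True, h: True, c: True, f: False}
  {h: True, f: True, t: False, c: False}


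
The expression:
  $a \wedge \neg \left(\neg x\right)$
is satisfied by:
  {a: True, x: True}


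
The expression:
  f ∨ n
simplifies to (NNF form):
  f ∨ n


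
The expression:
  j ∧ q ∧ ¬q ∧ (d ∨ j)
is never true.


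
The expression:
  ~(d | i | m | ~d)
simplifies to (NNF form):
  False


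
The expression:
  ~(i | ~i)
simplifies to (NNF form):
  False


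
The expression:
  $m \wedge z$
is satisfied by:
  {z: True, m: True}


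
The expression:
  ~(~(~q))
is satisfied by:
  {q: False}


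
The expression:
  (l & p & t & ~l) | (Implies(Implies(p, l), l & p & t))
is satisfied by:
  {p: True, t: True, l: False}
  {p: True, l: False, t: False}
  {p: True, t: True, l: True}


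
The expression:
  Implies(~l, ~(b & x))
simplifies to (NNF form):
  l | ~b | ~x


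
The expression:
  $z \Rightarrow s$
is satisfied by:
  {s: True, z: False}
  {z: False, s: False}
  {z: True, s: True}


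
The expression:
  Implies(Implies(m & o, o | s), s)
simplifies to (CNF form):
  s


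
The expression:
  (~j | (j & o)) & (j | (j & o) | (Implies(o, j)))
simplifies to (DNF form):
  (j & o) | (~j & ~o)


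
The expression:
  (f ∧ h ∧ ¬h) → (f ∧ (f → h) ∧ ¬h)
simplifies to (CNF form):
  True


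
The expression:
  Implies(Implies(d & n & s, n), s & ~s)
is never true.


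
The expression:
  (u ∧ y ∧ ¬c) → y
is always true.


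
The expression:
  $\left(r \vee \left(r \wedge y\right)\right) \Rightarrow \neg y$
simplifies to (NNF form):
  $\neg r \vee \neg y$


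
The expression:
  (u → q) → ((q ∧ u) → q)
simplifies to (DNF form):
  True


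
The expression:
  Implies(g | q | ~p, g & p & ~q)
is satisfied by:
  {p: True, q: False}


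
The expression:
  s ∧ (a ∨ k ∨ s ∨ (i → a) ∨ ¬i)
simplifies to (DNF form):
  s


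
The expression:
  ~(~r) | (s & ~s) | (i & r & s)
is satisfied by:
  {r: True}


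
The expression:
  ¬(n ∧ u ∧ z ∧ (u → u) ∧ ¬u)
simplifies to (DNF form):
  True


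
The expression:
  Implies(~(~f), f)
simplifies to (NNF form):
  True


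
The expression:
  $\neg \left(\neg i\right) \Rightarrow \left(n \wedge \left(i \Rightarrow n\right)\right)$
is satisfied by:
  {n: True, i: False}
  {i: False, n: False}
  {i: True, n: True}


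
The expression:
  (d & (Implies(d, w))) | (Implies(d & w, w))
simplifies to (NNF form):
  True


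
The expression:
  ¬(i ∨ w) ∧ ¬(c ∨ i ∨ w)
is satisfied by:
  {i: False, w: False, c: False}


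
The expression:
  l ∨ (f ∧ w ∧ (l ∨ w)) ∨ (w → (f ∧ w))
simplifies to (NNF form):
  f ∨ l ∨ ¬w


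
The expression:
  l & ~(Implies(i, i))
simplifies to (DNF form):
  False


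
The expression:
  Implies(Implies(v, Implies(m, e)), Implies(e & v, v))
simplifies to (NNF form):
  True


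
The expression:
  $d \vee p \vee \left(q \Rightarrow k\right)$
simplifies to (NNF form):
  $d \vee k \vee p \vee \neg q$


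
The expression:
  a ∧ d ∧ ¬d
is never true.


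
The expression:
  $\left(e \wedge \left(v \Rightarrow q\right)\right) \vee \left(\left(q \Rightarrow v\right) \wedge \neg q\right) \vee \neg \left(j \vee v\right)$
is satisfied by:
  {e: True, j: False, q: False, v: False}
  {v: True, e: True, j: False, q: False}
  {e: True, j: True, v: False, q: False}
  {v: True, e: True, j: True, q: False}
  {v: False, j: False, e: False, q: False}
  {v: True, j: False, e: False, q: False}
  {j: True, v: False, e: False, q: False}
  {v: True, j: True, e: False, q: False}
  {q: True, e: True, v: False, j: False}
  {q: True, v: True, e: True, j: False}
  {q: True, e: True, j: True, v: False}
  {q: True, v: True, e: True, j: True}
  {q: True, v: False, j: False, e: False}


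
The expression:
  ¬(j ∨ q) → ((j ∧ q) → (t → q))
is always true.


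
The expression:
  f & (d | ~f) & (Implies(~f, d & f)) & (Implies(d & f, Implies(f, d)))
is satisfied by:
  {d: True, f: True}


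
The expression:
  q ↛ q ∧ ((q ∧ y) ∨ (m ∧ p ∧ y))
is never true.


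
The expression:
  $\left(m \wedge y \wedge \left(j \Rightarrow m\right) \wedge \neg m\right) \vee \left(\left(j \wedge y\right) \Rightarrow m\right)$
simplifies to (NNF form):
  $m \vee \neg j \vee \neg y$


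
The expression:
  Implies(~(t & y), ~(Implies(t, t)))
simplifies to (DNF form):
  t & y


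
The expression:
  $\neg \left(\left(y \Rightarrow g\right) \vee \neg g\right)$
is never true.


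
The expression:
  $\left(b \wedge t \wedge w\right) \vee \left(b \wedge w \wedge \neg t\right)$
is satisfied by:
  {w: True, b: True}


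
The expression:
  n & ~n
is never true.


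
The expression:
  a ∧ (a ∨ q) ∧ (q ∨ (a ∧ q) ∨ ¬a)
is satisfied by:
  {a: True, q: True}


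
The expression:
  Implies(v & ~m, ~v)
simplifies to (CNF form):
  m | ~v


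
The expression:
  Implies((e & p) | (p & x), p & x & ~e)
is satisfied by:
  {p: False, e: False}
  {e: True, p: False}
  {p: True, e: False}


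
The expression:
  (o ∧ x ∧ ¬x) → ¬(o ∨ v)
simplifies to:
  True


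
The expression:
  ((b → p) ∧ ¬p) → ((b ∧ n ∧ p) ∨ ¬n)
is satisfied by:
  {b: True, p: True, n: False}
  {b: True, p: False, n: False}
  {p: True, b: False, n: False}
  {b: False, p: False, n: False}
  {b: True, n: True, p: True}
  {b: True, n: True, p: False}
  {n: True, p: True, b: False}


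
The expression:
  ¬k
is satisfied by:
  {k: False}


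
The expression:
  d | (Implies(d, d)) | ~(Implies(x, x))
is always true.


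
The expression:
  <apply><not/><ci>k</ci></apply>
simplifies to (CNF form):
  <apply><not/><ci>k</ci></apply>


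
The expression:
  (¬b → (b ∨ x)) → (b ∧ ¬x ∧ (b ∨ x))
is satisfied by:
  {x: False}


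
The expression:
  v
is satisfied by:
  {v: True}


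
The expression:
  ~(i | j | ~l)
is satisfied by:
  {l: True, i: False, j: False}


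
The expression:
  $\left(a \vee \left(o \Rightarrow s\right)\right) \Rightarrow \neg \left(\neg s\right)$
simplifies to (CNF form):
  $\left(o \vee s\right) \wedge \left(s \vee \neg a\right)$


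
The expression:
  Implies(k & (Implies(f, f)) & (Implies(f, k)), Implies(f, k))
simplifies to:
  True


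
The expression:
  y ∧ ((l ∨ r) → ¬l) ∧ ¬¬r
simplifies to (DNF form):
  r ∧ y ∧ ¬l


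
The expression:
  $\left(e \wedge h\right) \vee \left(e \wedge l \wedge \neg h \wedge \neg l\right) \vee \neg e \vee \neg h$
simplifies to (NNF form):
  $\text{True}$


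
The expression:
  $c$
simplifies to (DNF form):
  $c$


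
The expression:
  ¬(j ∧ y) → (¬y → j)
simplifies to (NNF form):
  j ∨ y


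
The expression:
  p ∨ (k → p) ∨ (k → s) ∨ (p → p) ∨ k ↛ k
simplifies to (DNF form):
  True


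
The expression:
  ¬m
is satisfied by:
  {m: False}


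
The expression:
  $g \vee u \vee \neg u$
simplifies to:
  $\text{True}$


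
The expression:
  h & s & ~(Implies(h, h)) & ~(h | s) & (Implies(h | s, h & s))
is never true.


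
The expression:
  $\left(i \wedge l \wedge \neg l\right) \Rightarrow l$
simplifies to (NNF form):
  $\text{True}$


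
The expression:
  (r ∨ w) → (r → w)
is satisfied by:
  {w: True, r: False}
  {r: False, w: False}
  {r: True, w: True}


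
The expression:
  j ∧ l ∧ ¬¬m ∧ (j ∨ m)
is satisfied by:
  {m: True, j: True, l: True}


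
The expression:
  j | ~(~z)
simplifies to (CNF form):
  j | z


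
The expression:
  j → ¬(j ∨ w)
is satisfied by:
  {j: False}


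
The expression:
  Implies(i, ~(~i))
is always true.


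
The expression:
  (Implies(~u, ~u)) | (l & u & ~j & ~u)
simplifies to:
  True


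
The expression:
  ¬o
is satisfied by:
  {o: False}


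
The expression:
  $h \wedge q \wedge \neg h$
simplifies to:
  $\text{False}$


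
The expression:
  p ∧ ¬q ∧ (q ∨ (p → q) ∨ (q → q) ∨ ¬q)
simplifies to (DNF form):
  p ∧ ¬q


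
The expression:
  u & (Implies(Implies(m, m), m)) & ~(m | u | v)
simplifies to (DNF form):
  False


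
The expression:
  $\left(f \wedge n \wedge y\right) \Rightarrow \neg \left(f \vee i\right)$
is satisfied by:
  {y: False, n: False, f: False}
  {f: True, y: False, n: False}
  {n: True, y: False, f: False}
  {f: True, n: True, y: False}
  {y: True, f: False, n: False}
  {f: True, y: True, n: False}
  {n: True, y: True, f: False}


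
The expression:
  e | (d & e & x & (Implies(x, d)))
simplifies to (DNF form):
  e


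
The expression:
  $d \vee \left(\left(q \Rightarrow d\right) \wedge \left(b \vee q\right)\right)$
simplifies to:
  $d \vee \left(b \wedge \neg q\right)$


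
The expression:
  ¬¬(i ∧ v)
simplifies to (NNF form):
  i ∧ v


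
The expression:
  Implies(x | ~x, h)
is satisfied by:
  {h: True}


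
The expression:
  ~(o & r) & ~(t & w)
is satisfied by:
  {w: False, o: False, t: False, r: False}
  {r: True, w: False, o: False, t: False}
  {t: True, w: False, o: False, r: False}
  {r: True, t: True, w: False, o: False}
  {o: True, t: False, w: False, r: False}
  {t: True, o: True, w: False, r: False}
  {w: True, t: False, o: False, r: False}
  {r: True, w: True, t: False, o: False}
  {o: True, w: True, t: False, r: False}


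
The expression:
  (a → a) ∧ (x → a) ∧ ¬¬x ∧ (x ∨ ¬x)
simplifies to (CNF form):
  a ∧ x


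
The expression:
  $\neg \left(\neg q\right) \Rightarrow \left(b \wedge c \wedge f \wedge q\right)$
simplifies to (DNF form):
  $\left(b \wedge c \wedge f\right) \vee \neg q$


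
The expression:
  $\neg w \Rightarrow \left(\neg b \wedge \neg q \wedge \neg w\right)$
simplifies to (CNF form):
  $\left(w \vee \neg b\right) \wedge \left(w \vee \neg q\right)$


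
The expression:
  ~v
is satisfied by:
  {v: False}


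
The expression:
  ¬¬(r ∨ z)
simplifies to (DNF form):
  r ∨ z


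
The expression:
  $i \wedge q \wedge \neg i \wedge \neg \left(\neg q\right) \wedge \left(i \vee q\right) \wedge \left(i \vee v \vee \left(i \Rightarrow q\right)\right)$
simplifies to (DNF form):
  $\text{False}$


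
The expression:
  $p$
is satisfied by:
  {p: True}


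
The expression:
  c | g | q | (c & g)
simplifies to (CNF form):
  c | g | q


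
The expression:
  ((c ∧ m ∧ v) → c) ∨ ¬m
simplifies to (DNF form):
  True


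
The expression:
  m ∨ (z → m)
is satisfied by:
  {m: True, z: False}
  {z: False, m: False}
  {z: True, m: True}


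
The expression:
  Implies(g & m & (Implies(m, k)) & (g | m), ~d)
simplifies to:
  ~d | ~g | ~k | ~m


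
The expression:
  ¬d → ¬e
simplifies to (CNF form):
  d ∨ ¬e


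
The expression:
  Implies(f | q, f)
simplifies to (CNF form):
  f | ~q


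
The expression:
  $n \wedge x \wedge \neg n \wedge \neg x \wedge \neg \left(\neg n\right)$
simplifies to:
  $\text{False}$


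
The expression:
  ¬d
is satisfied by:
  {d: False}


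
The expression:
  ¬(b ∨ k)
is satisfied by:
  {k: False, b: False}


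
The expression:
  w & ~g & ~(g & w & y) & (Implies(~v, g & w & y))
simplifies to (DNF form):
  v & w & ~g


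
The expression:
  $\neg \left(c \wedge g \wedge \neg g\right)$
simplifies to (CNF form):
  $\text{True}$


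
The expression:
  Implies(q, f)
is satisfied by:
  {f: True, q: False}
  {q: False, f: False}
  {q: True, f: True}


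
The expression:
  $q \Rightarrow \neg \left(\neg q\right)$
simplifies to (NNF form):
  $\text{True}$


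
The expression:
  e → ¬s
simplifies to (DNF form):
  ¬e ∨ ¬s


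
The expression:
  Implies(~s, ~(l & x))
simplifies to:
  s | ~l | ~x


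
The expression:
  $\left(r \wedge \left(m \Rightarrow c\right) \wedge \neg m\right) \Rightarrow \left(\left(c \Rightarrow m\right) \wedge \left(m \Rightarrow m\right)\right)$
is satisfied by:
  {m: True, c: False, r: False}
  {c: False, r: False, m: False}
  {r: True, m: True, c: False}
  {r: True, c: False, m: False}
  {m: True, c: True, r: False}
  {c: True, m: False, r: False}
  {r: True, c: True, m: True}


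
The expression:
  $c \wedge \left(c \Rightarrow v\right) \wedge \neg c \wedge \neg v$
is never true.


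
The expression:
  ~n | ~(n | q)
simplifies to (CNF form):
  ~n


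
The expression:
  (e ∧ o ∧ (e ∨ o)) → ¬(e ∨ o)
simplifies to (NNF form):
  ¬e ∨ ¬o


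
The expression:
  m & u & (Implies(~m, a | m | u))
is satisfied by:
  {m: True, u: True}


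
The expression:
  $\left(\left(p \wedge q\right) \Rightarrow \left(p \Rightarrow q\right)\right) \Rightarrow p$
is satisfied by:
  {p: True}


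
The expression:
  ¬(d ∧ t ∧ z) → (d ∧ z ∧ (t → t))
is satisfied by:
  {z: True, d: True}


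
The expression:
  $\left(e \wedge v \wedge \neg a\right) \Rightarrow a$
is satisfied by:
  {a: True, v: False, e: False}
  {v: False, e: False, a: False}
  {e: True, a: True, v: False}
  {e: True, v: False, a: False}
  {a: True, v: True, e: False}
  {v: True, a: False, e: False}
  {e: True, v: True, a: True}


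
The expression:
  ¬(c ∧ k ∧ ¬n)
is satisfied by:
  {n: True, k: False, c: False}
  {k: False, c: False, n: False}
  {n: True, c: True, k: False}
  {c: True, k: False, n: False}
  {n: True, k: True, c: False}
  {k: True, n: False, c: False}
  {n: True, c: True, k: True}


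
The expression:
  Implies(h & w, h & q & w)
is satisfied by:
  {q: True, w: False, h: False}
  {w: False, h: False, q: False}
  {h: True, q: True, w: False}
  {h: True, w: False, q: False}
  {q: True, w: True, h: False}
  {w: True, q: False, h: False}
  {h: True, w: True, q: True}


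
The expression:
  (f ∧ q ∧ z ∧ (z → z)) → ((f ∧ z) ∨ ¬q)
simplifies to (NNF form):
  True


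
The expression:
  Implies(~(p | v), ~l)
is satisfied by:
  {v: True, p: True, l: False}
  {v: True, l: False, p: False}
  {p: True, l: False, v: False}
  {p: False, l: False, v: False}
  {v: True, p: True, l: True}
  {v: True, l: True, p: False}
  {p: True, l: True, v: False}


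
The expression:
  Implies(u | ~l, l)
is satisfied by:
  {l: True}


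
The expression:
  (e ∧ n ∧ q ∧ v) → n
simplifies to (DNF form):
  True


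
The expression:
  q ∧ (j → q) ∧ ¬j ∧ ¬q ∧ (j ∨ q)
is never true.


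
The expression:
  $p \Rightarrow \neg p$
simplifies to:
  $\neg p$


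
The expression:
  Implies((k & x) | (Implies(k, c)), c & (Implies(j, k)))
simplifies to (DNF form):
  (c & k) | (c & ~j) | (k & ~x)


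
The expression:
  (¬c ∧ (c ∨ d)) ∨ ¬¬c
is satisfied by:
  {d: True, c: True}
  {d: True, c: False}
  {c: True, d: False}


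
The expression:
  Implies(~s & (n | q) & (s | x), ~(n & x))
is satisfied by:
  {s: True, x: False, n: False}
  {x: False, n: False, s: False}
  {n: True, s: True, x: False}
  {n: True, x: False, s: False}
  {s: True, x: True, n: False}
  {x: True, s: False, n: False}
  {n: True, x: True, s: True}


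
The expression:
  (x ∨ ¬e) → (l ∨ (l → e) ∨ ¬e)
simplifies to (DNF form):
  True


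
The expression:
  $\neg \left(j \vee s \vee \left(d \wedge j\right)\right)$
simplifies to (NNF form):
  $\neg j \wedge \neg s$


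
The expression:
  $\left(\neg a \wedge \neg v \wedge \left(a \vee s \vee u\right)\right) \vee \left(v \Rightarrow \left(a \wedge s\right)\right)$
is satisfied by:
  {a: True, s: True, v: False}
  {a: True, s: False, v: False}
  {s: True, a: False, v: False}
  {a: False, s: False, v: False}
  {a: True, v: True, s: True}


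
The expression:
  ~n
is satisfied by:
  {n: False}


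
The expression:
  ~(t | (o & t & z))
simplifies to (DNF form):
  ~t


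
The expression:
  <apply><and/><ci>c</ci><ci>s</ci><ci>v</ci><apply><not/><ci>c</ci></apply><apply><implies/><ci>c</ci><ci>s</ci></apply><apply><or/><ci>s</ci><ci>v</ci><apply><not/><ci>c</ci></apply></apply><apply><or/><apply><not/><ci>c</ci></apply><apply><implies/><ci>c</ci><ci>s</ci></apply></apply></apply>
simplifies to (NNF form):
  <false/>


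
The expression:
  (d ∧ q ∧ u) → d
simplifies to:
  True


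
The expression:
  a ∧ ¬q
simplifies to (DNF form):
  a ∧ ¬q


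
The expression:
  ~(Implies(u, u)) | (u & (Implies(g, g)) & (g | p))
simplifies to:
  u & (g | p)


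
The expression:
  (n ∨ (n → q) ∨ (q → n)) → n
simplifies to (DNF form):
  n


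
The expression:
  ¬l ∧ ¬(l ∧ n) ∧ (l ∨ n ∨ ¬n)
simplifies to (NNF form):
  ¬l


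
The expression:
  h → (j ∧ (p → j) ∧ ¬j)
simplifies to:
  ¬h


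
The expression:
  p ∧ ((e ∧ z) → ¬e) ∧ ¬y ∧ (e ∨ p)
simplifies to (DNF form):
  (p ∧ ¬e ∧ ¬y) ∨ (p ∧ ¬y ∧ ¬z)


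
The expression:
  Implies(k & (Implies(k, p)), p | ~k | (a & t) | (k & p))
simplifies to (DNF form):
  True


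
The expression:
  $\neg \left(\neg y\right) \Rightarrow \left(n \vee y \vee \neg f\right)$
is always true.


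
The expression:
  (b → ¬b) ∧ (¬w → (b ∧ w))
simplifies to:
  w ∧ ¬b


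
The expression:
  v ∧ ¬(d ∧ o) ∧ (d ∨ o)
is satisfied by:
  {d: True, v: True, o: False}
  {o: True, v: True, d: False}


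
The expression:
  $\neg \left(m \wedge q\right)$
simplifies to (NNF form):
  $\neg m \vee \neg q$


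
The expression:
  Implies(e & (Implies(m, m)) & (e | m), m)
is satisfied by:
  {m: True, e: False}
  {e: False, m: False}
  {e: True, m: True}


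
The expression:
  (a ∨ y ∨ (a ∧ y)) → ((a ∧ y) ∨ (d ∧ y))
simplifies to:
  (a ∧ y) ∨ (d ∧ ¬a) ∨ (¬a ∧ ¬y)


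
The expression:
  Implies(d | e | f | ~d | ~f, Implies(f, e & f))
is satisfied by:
  {e: True, f: False}
  {f: False, e: False}
  {f: True, e: True}


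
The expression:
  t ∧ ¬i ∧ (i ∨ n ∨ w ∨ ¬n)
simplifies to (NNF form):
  t ∧ ¬i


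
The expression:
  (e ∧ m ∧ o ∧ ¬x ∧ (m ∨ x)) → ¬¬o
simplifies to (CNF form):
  True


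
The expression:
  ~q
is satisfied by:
  {q: False}


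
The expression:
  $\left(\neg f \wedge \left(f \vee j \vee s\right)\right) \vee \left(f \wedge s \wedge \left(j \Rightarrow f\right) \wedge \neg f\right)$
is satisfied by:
  {s: True, j: True, f: False}
  {s: True, j: False, f: False}
  {j: True, s: False, f: False}


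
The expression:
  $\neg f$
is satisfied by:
  {f: False}


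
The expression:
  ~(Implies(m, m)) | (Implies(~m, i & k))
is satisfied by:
  {k: True, m: True, i: True}
  {k: True, m: True, i: False}
  {m: True, i: True, k: False}
  {m: True, i: False, k: False}
  {k: True, i: True, m: False}


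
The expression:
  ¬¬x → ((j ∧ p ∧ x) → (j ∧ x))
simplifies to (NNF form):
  True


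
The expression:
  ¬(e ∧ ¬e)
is always true.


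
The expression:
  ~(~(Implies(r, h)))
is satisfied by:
  {h: True, r: False}
  {r: False, h: False}
  {r: True, h: True}


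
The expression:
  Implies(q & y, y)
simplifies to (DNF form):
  True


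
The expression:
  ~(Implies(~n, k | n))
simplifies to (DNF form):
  ~k & ~n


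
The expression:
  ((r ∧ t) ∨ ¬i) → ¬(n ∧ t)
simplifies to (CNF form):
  (i ∨ ¬n ∨ ¬t) ∧ (¬n ∨ ¬r ∨ ¬t)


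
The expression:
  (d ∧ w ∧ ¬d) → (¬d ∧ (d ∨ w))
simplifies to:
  True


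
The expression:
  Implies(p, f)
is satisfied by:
  {f: True, p: False}
  {p: False, f: False}
  {p: True, f: True}


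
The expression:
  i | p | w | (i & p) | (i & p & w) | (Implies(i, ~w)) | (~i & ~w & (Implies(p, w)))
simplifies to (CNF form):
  True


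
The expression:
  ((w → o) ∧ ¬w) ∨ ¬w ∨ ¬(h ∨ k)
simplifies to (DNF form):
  (¬h ∧ ¬k) ∨ ¬w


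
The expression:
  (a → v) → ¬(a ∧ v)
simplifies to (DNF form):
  ¬a ∨ ¬v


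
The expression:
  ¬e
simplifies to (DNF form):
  ¬e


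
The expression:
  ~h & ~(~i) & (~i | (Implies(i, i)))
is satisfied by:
  {i: True, h: False}


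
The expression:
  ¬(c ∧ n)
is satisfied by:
  {c: False, n: False}
  {n: True, c: False}
  {c: True, n: False}


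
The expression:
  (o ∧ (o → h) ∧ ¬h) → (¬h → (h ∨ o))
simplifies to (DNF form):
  True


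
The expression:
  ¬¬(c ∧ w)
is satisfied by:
  {c: True, w: True}


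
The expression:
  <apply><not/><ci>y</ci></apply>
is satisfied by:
  {y: False}


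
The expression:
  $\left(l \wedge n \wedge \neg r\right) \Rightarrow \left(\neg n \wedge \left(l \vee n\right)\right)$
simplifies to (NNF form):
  $r \vee \neg l \vee \neg n$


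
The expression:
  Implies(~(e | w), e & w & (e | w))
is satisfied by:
  {e: True, w: True}
  {e: True, w: False}
  {w: True, e: False}


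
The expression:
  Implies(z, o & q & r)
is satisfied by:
  {r: True, o: True, q: True, z: False}
  {r: True, o: True, q: False, z: False}
  {r: True, q: True, o: False, z: False}
  {r: True, q: False, o: False, z: False}
  {o: True, q: True, r: False, z: False}
  {o: True, r: False, q: False, z: False}
  {o: False, q: True, r: False, z: False}
  {o: False, r: False, q: False, z: False}
  {r: True, z: True, o: True, q: True}


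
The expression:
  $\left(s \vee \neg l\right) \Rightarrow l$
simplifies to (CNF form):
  $l$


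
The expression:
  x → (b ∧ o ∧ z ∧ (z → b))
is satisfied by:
  {o: True, b: True, z: True, x: False}
  {o: True, b: True, z: False, x: False}
  {o: True, z: True, b: False, x: False}
  {o: True, z: False, b: False, x: False}
  {b: True, z: True, o: False, x: False}
  {b: True, z: False, o: False, x: False}
  {z: True, o: False, b: False, x: False}
  {z: False, o: False, b: False, x: False}
  {x: True, o: True, b: True, z: True}


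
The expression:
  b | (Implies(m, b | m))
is always true.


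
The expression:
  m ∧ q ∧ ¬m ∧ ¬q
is never true.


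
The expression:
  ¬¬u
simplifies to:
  u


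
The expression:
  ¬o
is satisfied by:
  {o: False}


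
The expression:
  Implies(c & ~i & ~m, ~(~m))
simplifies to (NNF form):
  i | m | ~c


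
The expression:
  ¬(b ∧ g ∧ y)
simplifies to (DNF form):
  ¬b ∨ ¬g ∨ ¬y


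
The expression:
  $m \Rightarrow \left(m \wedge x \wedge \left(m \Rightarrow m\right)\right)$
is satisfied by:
  {x: True, m: False}
  {m: False, x: False}
  {m: True, x: True}


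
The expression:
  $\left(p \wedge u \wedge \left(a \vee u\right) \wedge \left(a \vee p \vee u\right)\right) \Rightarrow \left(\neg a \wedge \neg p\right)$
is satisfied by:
  {p: False, u: False}
  {u: True, p: False}
  {p: True, u: False}


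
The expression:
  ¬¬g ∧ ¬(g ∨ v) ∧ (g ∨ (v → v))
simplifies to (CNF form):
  False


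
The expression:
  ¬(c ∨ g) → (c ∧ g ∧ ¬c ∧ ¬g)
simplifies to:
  c ∨ g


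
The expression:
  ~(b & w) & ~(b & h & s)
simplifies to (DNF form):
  ~b | (~h & ~w) | (~s & ~w)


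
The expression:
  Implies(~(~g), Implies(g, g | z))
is always true.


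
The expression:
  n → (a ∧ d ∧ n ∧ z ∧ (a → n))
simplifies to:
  (a ∧ d ∧ z) ∨ ¬n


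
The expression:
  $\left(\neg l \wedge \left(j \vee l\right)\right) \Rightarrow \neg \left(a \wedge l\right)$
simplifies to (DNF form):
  $\text{True}$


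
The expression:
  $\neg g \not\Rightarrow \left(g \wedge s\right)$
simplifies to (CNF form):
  $\neg g$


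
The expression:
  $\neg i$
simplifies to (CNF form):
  $\neg i$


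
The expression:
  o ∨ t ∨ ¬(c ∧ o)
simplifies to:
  True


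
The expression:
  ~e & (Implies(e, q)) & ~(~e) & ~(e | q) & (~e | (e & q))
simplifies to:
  False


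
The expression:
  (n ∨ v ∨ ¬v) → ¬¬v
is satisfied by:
  {v: True}


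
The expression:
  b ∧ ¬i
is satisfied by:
  {b: True, i: False}


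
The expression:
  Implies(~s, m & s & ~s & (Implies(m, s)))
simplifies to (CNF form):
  s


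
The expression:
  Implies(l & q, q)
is always true.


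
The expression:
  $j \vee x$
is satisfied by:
  {x: True, j: True}
  {x: True, j: False}
  {j: True, x: False}


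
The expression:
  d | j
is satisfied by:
  {d: True, j: True}
  {d: True, j: False}
  {j: True, d: False}


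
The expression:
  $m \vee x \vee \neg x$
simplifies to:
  $\text{True}$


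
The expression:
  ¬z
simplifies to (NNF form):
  ¬z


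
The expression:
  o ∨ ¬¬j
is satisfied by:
  {o: True, j: True}
  {o: True, j: False}
  {j: True, o: False}


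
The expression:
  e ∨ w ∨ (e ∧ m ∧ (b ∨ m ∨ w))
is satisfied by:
  {e: True, w: True}
  {e: True, w: False}
  {w: True, e: False}


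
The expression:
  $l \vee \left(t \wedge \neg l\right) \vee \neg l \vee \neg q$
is always true.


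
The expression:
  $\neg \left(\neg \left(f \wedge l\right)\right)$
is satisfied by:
  {f: True, l: True}


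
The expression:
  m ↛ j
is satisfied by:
  {m: True, j: False}


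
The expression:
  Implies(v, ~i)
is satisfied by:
  {v: False, i: False}
  {i: True, v: False}
  {v: True, i: False}


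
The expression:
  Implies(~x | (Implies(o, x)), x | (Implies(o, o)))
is always true.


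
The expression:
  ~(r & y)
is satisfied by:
  {y: False, r: False}
  {r: True, y: False}
  {y: True, r: False}


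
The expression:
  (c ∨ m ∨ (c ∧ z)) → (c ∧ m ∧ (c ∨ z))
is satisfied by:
  {m: False, c: False}
  {c: True, m: True}


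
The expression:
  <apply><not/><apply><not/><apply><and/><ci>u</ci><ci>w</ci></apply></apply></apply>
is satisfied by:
  {u: True, w: True}


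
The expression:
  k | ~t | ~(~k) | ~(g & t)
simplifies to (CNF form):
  k | ~g | ~t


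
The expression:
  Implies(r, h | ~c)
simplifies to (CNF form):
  h | ~c | ~r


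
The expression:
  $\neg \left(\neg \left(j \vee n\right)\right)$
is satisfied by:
  {n: True, j: True}
  {n: True, j: False}
  {j: True, n: False}


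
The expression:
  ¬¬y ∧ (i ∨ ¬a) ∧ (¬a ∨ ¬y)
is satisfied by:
  {y: True, a: False}


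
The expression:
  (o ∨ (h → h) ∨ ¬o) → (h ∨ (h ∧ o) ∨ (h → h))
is always true.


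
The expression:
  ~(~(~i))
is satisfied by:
  {i: False}


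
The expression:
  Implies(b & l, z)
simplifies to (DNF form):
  z | ~b | ~l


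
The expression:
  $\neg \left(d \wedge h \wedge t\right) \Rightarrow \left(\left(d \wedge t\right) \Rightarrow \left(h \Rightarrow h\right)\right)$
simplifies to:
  $\text{True}$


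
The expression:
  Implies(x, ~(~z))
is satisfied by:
  {z: True, x: False}
  {x: False, z: False}
  {x: True, z: True}


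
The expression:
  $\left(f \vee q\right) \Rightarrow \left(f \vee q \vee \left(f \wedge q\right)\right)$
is always true.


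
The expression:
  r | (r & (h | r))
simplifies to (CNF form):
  r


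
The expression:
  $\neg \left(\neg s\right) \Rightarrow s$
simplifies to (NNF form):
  $\text{True}$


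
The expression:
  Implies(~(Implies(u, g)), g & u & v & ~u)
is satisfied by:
  {g: True, u: False}
  {u: False, g: False}
  {u: True, g: True}


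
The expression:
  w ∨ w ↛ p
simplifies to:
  w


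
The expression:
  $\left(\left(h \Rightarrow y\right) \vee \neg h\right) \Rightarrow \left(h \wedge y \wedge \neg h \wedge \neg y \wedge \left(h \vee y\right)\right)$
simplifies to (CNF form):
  $h \wedge \neg y$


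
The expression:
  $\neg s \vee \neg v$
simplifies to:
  $\neg s \vee \neg v$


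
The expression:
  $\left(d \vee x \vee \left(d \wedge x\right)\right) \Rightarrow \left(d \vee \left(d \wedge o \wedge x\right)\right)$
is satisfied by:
  {d: True, x: False}
  {x: False, d: False}
  {x: True, d: True}


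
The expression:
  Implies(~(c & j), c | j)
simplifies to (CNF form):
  c | j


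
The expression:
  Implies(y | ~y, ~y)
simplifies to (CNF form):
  ~y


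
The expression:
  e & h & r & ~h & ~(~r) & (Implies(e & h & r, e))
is never true.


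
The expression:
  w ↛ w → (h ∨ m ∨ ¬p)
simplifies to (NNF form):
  True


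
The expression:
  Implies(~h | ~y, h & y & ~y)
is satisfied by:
  {h: True, y: True}


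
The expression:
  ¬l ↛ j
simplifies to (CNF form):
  j ∨ ¬l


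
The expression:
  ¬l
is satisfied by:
  {l: False}


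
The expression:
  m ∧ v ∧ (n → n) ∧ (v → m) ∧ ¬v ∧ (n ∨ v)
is never true.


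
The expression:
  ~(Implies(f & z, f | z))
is never true.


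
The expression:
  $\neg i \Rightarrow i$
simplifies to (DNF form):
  $i$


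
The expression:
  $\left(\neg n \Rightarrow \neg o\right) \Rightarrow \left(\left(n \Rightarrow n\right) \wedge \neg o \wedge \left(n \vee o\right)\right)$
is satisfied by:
  {n: True, o: False}
  {o: True, n: False}


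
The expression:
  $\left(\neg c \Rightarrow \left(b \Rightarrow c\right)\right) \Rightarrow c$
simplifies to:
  $b \vee c$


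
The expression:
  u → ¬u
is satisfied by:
  {u: False}


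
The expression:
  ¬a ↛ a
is always true.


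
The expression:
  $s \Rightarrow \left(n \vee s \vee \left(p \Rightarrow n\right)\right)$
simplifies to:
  $\text{True}$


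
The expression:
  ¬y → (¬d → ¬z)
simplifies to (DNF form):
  d ∨ y ∨ ¬z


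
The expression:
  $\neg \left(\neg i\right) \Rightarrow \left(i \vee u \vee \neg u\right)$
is always true.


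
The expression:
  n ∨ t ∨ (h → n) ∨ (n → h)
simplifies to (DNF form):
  True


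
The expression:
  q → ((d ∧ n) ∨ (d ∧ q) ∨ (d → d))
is always true.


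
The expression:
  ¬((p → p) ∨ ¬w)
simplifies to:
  False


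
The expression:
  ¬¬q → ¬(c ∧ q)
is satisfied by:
  {c: False, q: False}
  {q: True, c: False}
  {c: True, q: False}


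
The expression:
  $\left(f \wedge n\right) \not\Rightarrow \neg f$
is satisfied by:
  {f: True, n: True}


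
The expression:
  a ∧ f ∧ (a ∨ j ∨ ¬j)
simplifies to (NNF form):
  a ∧ f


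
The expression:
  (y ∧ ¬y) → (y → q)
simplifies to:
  True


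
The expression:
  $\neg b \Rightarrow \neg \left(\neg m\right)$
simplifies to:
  $b \vee m$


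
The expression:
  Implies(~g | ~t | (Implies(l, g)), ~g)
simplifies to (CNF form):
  ~g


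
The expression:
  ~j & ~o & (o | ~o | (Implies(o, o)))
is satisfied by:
  {o: False, j: False}


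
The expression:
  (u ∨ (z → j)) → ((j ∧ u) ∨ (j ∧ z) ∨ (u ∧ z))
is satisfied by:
  {z: True, j: True, u: True}
  {z: True, j: True, u: False}
  {z: True, u: True, j: False}
  {z: True, u: False, j: False}
  {j: True, u: True, z: False}


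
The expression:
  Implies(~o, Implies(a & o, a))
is always true.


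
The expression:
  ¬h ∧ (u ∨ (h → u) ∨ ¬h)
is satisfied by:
  {h: False}


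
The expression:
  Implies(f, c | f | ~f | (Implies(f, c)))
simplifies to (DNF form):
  True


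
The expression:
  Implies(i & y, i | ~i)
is always true.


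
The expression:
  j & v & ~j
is never true.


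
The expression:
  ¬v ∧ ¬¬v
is never true.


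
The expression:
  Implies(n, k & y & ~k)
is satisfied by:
  {n: False}


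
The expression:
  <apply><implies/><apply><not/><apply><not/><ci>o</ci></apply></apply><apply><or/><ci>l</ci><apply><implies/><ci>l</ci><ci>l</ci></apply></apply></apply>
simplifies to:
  <true/>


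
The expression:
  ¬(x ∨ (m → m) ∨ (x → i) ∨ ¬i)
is never true.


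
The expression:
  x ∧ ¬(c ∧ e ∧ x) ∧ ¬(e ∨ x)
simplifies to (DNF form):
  False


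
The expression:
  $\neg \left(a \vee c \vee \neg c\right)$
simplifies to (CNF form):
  $\text{False}$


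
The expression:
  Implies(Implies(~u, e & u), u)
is always true.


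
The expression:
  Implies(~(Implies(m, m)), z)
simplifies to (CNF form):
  True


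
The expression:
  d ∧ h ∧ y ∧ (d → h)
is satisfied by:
  {h: True, d: True, y: True}


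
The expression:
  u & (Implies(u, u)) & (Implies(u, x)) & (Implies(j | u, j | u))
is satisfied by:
  {u: True, x: True}


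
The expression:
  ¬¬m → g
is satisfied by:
  {g: True, m: False}
  {m: False, g: False}
  {m: True, g: True}


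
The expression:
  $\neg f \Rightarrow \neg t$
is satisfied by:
  {f: True, t: False}
  {t: False, f: False}
  {t: True, f: True}


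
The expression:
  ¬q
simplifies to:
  ¬q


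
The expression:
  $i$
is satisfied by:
  {i: True}


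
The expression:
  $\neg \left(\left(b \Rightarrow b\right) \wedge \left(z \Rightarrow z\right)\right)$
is never true.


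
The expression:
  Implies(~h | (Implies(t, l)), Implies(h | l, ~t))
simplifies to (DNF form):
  ~l | ~t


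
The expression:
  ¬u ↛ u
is always true.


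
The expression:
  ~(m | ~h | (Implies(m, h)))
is never true.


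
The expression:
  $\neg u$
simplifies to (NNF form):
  $\neg u$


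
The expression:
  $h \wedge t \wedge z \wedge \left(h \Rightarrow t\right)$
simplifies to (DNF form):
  $h \wedge t \wedge z$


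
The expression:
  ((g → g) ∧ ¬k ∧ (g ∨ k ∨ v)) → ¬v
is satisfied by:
  {k: True, v: False}
  {v: False, k: False}
  {v: True, k: True}


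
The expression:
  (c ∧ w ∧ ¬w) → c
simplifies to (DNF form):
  True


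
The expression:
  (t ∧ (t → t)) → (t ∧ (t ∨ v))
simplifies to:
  True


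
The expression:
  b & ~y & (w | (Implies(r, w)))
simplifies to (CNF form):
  b & ~y & (w | ~r)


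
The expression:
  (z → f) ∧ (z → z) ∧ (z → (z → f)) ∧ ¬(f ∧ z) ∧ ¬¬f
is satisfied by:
  {f: True, z: False}


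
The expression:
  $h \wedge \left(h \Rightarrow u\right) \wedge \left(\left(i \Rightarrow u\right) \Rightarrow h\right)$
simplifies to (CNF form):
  $h \wedge u$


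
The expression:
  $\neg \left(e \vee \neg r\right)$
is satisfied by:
  {r: True, e: False}


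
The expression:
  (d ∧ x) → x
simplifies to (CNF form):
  True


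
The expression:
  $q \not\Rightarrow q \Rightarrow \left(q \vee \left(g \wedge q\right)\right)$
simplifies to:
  $\text{True}$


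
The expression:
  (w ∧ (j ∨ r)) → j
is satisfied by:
  {j: True, w: False, r: False}
  {w: False, r: False, j: False}
  {j: True, r: True, w: False}
  {r: True, w: False, j: False}
  {j: True, w: True, r: False}
  {w: True, j: False, r: False}
  {j: True, r: True, w: True}
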